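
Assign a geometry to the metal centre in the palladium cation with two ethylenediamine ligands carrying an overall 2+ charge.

square planar

Summing ligand charges against the +2 overall charge gives an oxidation state of +2 for palladium.
Palladium is a group-10 element; Pd(II) is therefore d⁸.
Counting donor atoms: 2×ethylenediamine (bidentate) → 4 donors. Coordination number = 4.
A 4d d⁸ ion has a large crystal-field splitting; square planar leaves the high-energy d_{x²−y²} orbital empty and maximises CFSE.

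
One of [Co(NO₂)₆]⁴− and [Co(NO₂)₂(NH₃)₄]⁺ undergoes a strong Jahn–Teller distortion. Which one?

[Co(NO₂)₆]⁴−: Ligand charges: each nitro (N-bound nitrite) is −1. With an overall charge of −4 the cobalt centre must be in the +2 oxidation state. Cobalt is a group-9 element; Co(II) is therefore d⁷. Nitro (N-bound nitrite) is a strong-field ligand (high in the spectrochemical series) for a first-row metal, so the complex is low-spin. The t₂g⁶e_g¹ (low-spin) configuration has an unevenly filled e_g set; the Jahn–Teller theorem predicts a tetragonal distortion (typically axial elongation) to lift the degeneracy.
[Co(NO₂)₂(NH₃)₄]⁺: Ligand charges: each nitro (N-bound nitrite) is −1; ammonia is neutral. With an overall charge of +1 the cobalt centre must be in the +3 oxidation state. Cobalt is a group-9 element; Co(III) is therefore d⁶. Co(III) has an exceptionally large octahedral splitting and is low-spin with essentially every ligand except fluoride. The d⁶ configuration leaves the e_g set evenly filled (or empty) — no strong Jahn–Teller driving force.

[Co(NO₂)₆]⁴−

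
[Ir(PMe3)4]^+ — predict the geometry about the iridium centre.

square planar

Summing ligand charges against the +1 overall charge gives an oxidation state of +1 for iridium.
Iridium is a group-9 element; Ir(I) is therefore d⁸.
With 4 monodentate ligands the coordination number is 4.
A 5d d⁸ ion has a large crystal-field splitting; square planar leaves the high-energy d_{x²−y²} orbital empty and maximises CFSE.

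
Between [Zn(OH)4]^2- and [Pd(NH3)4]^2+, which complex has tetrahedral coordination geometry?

For [Zn(OH)4]^2-: Each hydroxide is −1; balancing the −2 overall charge requires Zn(II). Zn sits in group 12, so the d-electron count is 12 − 2 = 10. A d¹⁰ ion has no crystal-field stabilisation preference between square planar and tetrahedral, so four ligands adopt the sterically favoured tetrahedral geometry. → tetrahedral.
For [Pd(NH3)4]^2+: Summing ligand charges against the +2 overall charge gives an oxidation state of +2 for palladium. Palladium is a group-10 element; Pd(II) is therefore d⁸. A 4d d⁸ ion has a large crystal-field splitting; square planar leaves the high-energy d_{x²−y²} orbital empty and maximises CFSE. → square planar.

[Zn(OH)4]^2-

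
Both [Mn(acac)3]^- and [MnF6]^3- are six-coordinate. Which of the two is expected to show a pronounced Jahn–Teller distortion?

[Mn(acac)3]^-: Each acetylacetonate is −1; balancing the −1 overall charge requires Mn(II). Group 7 minus oxidation state 2 gives a d⁵ configuration. Acetylacetonate is a weak-field ligand for a first-row metal, so the complex is high-spin. The d⁵ configuration leaves the e_g set evenly filled (or empty) — no strong Jahn–Teller driving force.
[MnF6]^3-: Summing ligand charges against the −3 overall charge gives an oxidation state of +3 for manganese. Mn sits in group 7, so the d-electron count is 7 − 3 = 4. Fluoride is a weak-field ligand for a first-row metal, so the complex is high-spin. The t₂g³e_g¹ (high-spin) configuration has an unevenly filled e_g set; the Jahn–Teller theorem predicts a tetragonal distortion (typically axial elongation) to lift the degeneracy.

[MnF6]^3-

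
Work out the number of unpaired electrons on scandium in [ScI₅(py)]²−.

0

Each iodide is −1; pyridine is neutral; balancing the −2 overall charge requires Sc(III).
Group 3 minus oxidation state 3 gives a d⁰ configuration.
In an octahedral field the d⁰ configuration is t₂g⁰e_g⁰, giving 0 unpaired electrons.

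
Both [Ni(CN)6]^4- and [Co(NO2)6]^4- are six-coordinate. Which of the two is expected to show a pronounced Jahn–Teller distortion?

[Co(NO2)6]^4-

[Ni(CN)6]^4-: Each cyanide is −1; balancing the −4 overall charge requires Ni(II). Group 10 minus oxidation state 2 gives a d⁸ configuration. The d⁸ configuration leaves the e_g set evenly filled (or empty) — no strong Jahn–Teller driving force.
[Co(NO2)6]^4-: Ligand charges: each nitro (N-bound nitrite) is −1. With an overall charge of −4 the cobalt centre must be in the +2 oxidation state. Group 9 minus oxidation state 2 gives a d⁷ configuration. Nitro (N-bound nitrite) is a strong-field ligand (high in the spectrochemical series) for a first-row metal, so the complex is low-spin. The t₂g⁶e_g¹ (low-spin) configuration has an unevenly filled e_g set; the Jahn–Teller theorem predicts a tetragonal distortion (typically axial elongation) to lift the degeneracy.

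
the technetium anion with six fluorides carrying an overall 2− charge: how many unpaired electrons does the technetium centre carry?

Ligand charges: each fluoride is −1. With an overall charge of −2 the technetium centre must be in the +4 oxidation state.
Group 7 minus oxidation state 4 gives a d³ configuration.
In an octahedral field the d³ configuration is t₂g³e_g⁰ (only one arrangement possible), giving 3 unpaired electrons.

3 unpaired electrons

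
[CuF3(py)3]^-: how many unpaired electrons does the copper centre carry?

Summing ligand charges against the −1 overall charge gives an oxidation state of +2 for copper.
Cu sits in group 11, so the d-electron count is 11 − 2 = 9.
In an octahedral field the d⁹ configuration is t₂g⁶e_g³ (only one arrangement possible), giving 1 unpaired electron.

1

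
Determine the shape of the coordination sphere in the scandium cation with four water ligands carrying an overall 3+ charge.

Ligand charges: water is neutral. With an overall charge of +3 the scandium centre must be in the +3 oxidation state.
Scandium is a group-3 element; Sc(III) is therefore d⁰.
Coordination number: 4.
A d⁰ ion has no crystal-field stabilisation preference between square planar and tetrahedral, so four ligands adopt the sterically favoured tetrahedral geometry.

tetrahedral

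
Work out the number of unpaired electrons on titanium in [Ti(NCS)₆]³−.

1

Summing ligand charges against the −3 overall charge gives an oxidation state of +3 for titanium.
Ti sits in group 4, so the d-electron count is 4 − 3 = 1.
In an octahedral field the d¹ configuration is t₂g¹e_g⁰ (only one arrangement possible), giving 1 unpaired electron.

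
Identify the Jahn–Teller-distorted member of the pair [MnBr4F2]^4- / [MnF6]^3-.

[MnBr4F2]^4-: Summing ligand charges against the −4 overall charge gives an oxidation state of +2 for manganese. Manganese is a group-7 element; Mn(II) is therefore d⁵. Bromide and fluoride are weak-field ligands for a first-row metal, so the complex is high-spin. The d⁵ configuration leaves the e_g set evenly filled (or empty) — no strong Jahn–Teller driving force.
[MnF6]^3-: Each fluoride is −1; balancing the −3 overall charge requires Mn(III). Manganese is a group-7 element; Mn(III) is therefore d⁴. Fluoride is a weak-field ligand for a first-row metal, so the complex is high-spin. The t₂g³e_g¹ (high-spin) configuration has an unevenly filled e_g set; the Jahn–Teller theorem predicts a tetragonal distortion (typically axial elongation) to lift the degeneracy.

[MnF6]^3-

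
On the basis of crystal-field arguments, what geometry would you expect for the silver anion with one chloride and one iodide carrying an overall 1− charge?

Each chloride is −1; each iodide is −1; balancing the −1 overall charge requires Ag(I).
Silver is a group-11 element; Ag(I) is therefore d¹⁰.
With 2 monodentate ligands the coordination number is 2.
A d¹⁰ ion with only two ligands adopts a linear arrangement (sp hybridisation; no CFSE preference).

linear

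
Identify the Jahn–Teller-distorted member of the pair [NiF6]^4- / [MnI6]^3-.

[NiF6]^4-: Ligand charges: each fluoride is −1. With an overall charge of −4 the nickel centre must be in the +2 oxidation state. Group 10 minus oxidation state 2 gives a d⁸ configuration. The d⁸ configuration leaves the e_g set evenly filled (or empty) — no strong Jahn–Teller driving force.
[MnI6]^3-: Summing ligand charges against the −3 overall charge gives an oxidation state of +3 for manganese. Group 7 minus oxidation state 3 gives a d⁴ configuration. Iodide is a weak-field ligand for a first-row metal, so the complex is high-spin. The t₂g³e_g¹ (high-spin) configuration has an unevenly filled e_g set; the Jahn–Teller theorem predicts a tetragonal distortion (typically axial elongation) to lift the degeneracy.

[MnI6]^3-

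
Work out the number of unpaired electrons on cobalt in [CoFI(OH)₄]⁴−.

Ligand charges: each fluoride is −1; each iodide is −1; each hydroxide is −1. With an overall charge of −4 the cobalt centre must be in the +2 oxidation state.
Co sits in group 9, so the d-electron count is 9 − 2 = 7.
The spin state decides the count: Fluoride, hydroxide, and iodide are weak-field ligands for a first-row metal, so the complex is high-spin.
An octahedral high-spin d⁷ ion is t₂g⁵e_g², giving 3 unpaired electrons.

3 unpaired electrons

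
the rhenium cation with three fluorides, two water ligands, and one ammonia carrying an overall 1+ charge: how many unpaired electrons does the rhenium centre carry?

Summing ligand charges against the +1 overall charge gives an oxidation state of +4 for rhenium.
Group 7 minus oxidation state 4 gives a d³ configuration.
In an octahedral field the d³ configuration is t₂g³e_g⁰ (only one arrangement possible), giving 3 unpaired electrons.

3 unpaired electrons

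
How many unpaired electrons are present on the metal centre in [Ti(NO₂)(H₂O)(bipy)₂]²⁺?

1

Summing ligand charges against the +2 overall charge gives an oxidation state of +3 for titanium.
Ti sits in group 4, so the d-electron count is 4 − 3 = 1.
Counting donor atoms: 1×nitro (N-bound nitrite) (monodentate) → 1 donor; 1×water (monodentate) → 1 donor; 2×2,2′-bipyridine (bidentate) → 4 donors. Coordination number = 6.
In an octahedral field the d¹ configuration is t₂g¹e_g⁰ (only one arrangement possible), giving 1 unpaired electron.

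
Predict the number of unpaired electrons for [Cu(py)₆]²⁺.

1

Pyridine is neutral; balancing the +2 overall charge requires Cu(II).
Cu sits in group 11, so the d-electron count is 11 − 2 = 9.
In an octahedral field the d⁹ configuration is t₂g⁶e_g³ (only one arrangement possible), giving 1 unpaired electron.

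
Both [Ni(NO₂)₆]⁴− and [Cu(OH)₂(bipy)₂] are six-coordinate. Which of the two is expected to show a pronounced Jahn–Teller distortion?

[Cu(OH)₂(bipy)₂]

[Ni(NO₂)₆]⁴−: Summing ligand charges against the −4 overall charge gives an oxidation state of +2 for nickel. Group 10 minus oxidation state 2 gives a d⁸ configuration. The d⁸ configuration leaves the e_g set evenly filled (or empty) — no strong Jahn–Teller driving force.
[Cu(OH)₂(bipy)₂]: Ligand charges: each hydroxide is −1; 2,2′-bipyridine is neutral. With an overall charge of 0 the copper centre must be in the +2 oxidation state. Copper is a group-11 element; Cu(II) is therefore d⁹. The t₂g⁶e_g³ configuration has an unevenly filled e_g set; the Jahn–Teller theorem predicts a tetragonal distortion (typically axial elongation) to lift the degeneracy.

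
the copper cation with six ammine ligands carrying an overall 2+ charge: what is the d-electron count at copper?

Ammonia is neutral; balancing the +2 overall charge requires Cu(II).
Copper is a group-11 element; Cu(II) is therefore d⁹.

d⁹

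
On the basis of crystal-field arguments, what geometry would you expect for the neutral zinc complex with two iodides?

Summing ligand charges against the 0 overall charge gives an oxidation state of +2 for zinc.
Zn sits in group 12, so the d-electron count is 12 − 2 = 10.
With 2 monodentate ligands the coordination number is 2.
A d¹⁰ ion with only two ligands adopts a linear arrangement (sp hybridisation; no CFSE preference).

linear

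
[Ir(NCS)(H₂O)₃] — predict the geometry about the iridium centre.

square planar

Each isothiocyanate is −1; water is neutral; balancing the 0 overall charge requires Ir(I).
Iridium is a group-9 element; Ir(I) is therefore d⁸.
Coordination number: 4.
A 5d d⁸ ion has a large crystal-field splitting; square planar leaves the high-energy d_{x²−y²} orbital empty and maximises CFSE.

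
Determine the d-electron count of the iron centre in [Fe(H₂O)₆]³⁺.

d⁵

Ligand charges: water is neutral. With an overall charge of +3 the iron centre must be in the +3 oxidation state.
Fe sits in group 8, so the d-electron count is 8 − 3 = 5.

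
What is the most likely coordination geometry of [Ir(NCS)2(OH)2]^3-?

Ligand charges: each isothiocyanate is −1; each hydroxide is −1. With an overall charge of −3 the iridium centre must be in the +1 oxidation state.
Iridium is a group-9 element; Ir(I) is therefore d⁸.
With 4 monodentate ligands the coordination number is 4.
A 5d d⁸ ion has a large crystal-field splitting; square planar leaves the high-energy d_{x²−y²} orbital empty and maximises CFSE.

square planar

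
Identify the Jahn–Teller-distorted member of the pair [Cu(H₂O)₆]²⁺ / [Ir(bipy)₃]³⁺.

[Cu(H₂O)₆]²⁺: Summing ligand charges against the +2 overall charge gives an oxidation state of +2 for copper. Group 11 minus oxidation state 2 gives a d⁹ configuration. The t₂g⁶e_g³ configuration has an unevenly filled e_g set; the Jahn–Teller theorem predicts a tetragonal distortion (typically axial elongation) to lift the degeneracy.
[Ir(bipy)₃]³⁺: 2,2′-bipyridine is neutral; balancing the +3 overall charge requires Ir(III). Ir sits in group 9, so the d-electron count is 9 − 3 = 6. A 5d ion has a large Δₒ and is invariably low-spin. The d⁶ configuration leaves the e_g set evenly filled (or empty) — no strong Jahn–Teller driving force.

[Cu(H₂O)₆]²⁺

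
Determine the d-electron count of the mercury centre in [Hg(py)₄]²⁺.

Ligand charges: pyridine is neutral. With an overall charge of +2 the mercury centre must be in the +2 oxidation state.
Hg sits in group 12, so the d-electron count is 12 − 2 = 10.

d10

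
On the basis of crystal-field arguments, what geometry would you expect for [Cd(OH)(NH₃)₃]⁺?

tetrahedral

Ligand charges: each hydroxide is −1; ammonia is neutral. With an overall charge of +1 the cadmium centre must be in the +2 oxidation state.
Cadmium is a group-12 element; Cd(II) is therefore d¹⁰.
Coordination number: 4.
A d¹⁰ ion has no crystal-field stabilisation preference between square planar and tetrahedral, so four ligands adopt the sterically favoured tetrahedral geometry.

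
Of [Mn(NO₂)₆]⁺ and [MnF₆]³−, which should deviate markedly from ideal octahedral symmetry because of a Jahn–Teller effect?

[Mn(NO₂)₆]⁺: Ligand charges: each nitro (N-bound nitrite) is −1. With an overall charge of +1 the manganese centre must be in the +7 oxidation state. Group 7 minus oxidation state 7 gives a d⁰ configuration. The d⁰ configuration leaves the e_g set evenly filled (or empty) — no strong Jahn–Teller driving force.
[MnF₆]³−: Summing ligand charges against the −3 overall charge gives an oxidation state of +3 for manganese. Group 7 minus oxidation state 3 gives a d⁴ configuration. Fluoride is a weak-field ligand for a first-row metal, so the complex is high-spin. The t₂g³e_g¹ (high-spin) configuration has an unevenly filled e_g set; the Jahn–Teller theorem predicts a tetragonal distortion (typically axial elongation) to lift the degeneracy.

[MnF₆]³−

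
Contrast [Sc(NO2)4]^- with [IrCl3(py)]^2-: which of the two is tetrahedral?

[Sc(NO2)4]^-

For [Sc(NO2)4]^-: Ligand charges: each nitro (N-bound nitrite) is −1. With an overall charge of −1 the scandium centre must be in the +3 oxidation state. Scandium is a group-3 element; Sc(III) is therefore d⁰. A d⁰ ion has no crystal-field stabilisation preference between square planar and tetrahedral, so four ligands adopt the sterically favoured tetrahedral geometry. → tetrahedral.
For [IrCl3(py)]^2-: Each chloride is −1; pyridine is neutral; balancing the −2 overall charge requires Ir(I). Ir sits in group 9, so the d-electron count is 9 − 1 = 8. A 5d d⁸ ion has a large crystal-field splitting; square planar leaves the high-energy d_{x²−y²} orbital empty and maximises CFSE. → square planar.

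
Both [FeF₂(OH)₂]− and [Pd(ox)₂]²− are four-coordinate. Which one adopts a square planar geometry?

[Pd(ox)₂]²−

For [FeF₂(OH)₂]−: Ligand charges: each fluoride is −1; each hydroxide is −1. With an overall charge of −1 the iron centre must be in the +3 oxidation state. Iron is a group-8 element; Fe(III) is therefore d⁵. A high-spin d⁵ ion has zero CFSE in either geometry, so four ligands adopt the sterically favoured tetrahedral geometry. → tetrahedral.
For [Pd(ox)₂]²−: Ligand charges: each oxalate is −2. With an overall charge of −2 the palladium centre must be in the +2 oxidation state. Palladium is a group-10 element; Pd(II) is therefore d⁸. A 4d d⁸ ion has a large crystal-field splitting; square planar leaves the high-energy d_{x²−y²} orbital empty and maximises CFSE. → square planar.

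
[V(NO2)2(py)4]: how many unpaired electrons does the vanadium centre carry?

3

Ligand charges: each nitro (N-bound nitrite) is −1; pyridine is neutral. With an overall charge of 0 the vanadium centre must be in the +2 oxidation state.
V sits in group 5, so the d-electron count is 5 − 2 = 3.
In an octahedral field the d³ configuration is t₂g³e_g⁰ (only one arrangement possible), giving 3 unpaired electrons.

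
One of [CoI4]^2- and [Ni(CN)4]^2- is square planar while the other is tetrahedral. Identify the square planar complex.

For [CoI4]^2-: Summing ligand charges against the −2 overall charge gives an oxidation state of +2 for cobalt. Cobalt is a group-9 element; Co(II) is therefore d⁷. For a high-spin 3d d⁷ ion with weak-field ligands the small Δₜ gives little square-planar CFSE advantage, so four ligands adopt the sterically favoured tetrahedral geometry. → tetrahedral.
For [Ni(CN)4]^2-: Each cyanide is −1; balancing the −2 overall charge requires Ni(II). Ni sits in group 10, so the d-electron count is 10 − 2 = 8. Cyanide is a strong-field ligand (high in the spectrochemical series). A 3d d⁸ ion with strong-field ligands gains enough CFSE to favour square planar over tetrahedral. → square planar.

[Ni(CN)4]^2-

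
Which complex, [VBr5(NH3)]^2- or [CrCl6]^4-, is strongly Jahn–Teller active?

[CrCl6]^4-

[VBr5(NH3)]^2-: Ligand charges: each bromide is −1; ammonia is neutral. With an overall charge of −2 the vanadium centre must be in the +3 oxidation state. Vanadium is a group-5 element; V(III) is therefore d². The d² configuration leaves the e_g set evenly filled (or empty) — no strong Jahn–Teller driving force.
[CrCl6]^4-: Each chloride is −1; balancing the −4 overall charge requires Cr(II). Cr sits in group 6, so the d-electron count is 6 − 2 = 4. Chloride is a weak-field ligand for a first-row metal, so the complex is high-spin. The t₂g³e_g¹ (high-spin) configuration has an unevenly filled e_g set; the Jahn–Teller theorem predicts a tetragonal distortion (typically axial elongation) to lift the degeneracy.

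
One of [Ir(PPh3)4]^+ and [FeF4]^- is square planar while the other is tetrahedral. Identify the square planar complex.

For [Ir(PPh3)4]^+: Summing ligand charges against the +1 overall charge gives an oxidation state of +1 for iridium. Ir sits in group 9, so the d-electron count is 9 − 1 = 8. A 5d d⁸ ion has a large crystal-field splitting; square planar leaves the high-energy d_{x²−y²} orbital empty and maximises CFSE. → square planar.
For [FeF4]^-: Each fluoride is −1; balancing the −1 overall charge requires Fe(III). Group 8 minus oxidation state 3 gives a d⁵ configuration. A high-spin d⁵ ion has zero CFSE in either geometry, so four ligands adopt the sterically favoured tetrahedral geometry. → tetrahedral.

[Ir(PPh3)4]^+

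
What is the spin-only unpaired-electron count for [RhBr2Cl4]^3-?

Ligand charges: each bromide is −1; each chloride is −1. With an overall charge of −3 the rhodium centre must be in the +3 oxidation state.
Group 9 minus oxidation state 3 gives a d⁶ configuration.
The spin state decides the count: a 4d ion has a large Δₒ and is invariably low-spin.
An octahedral low-spin d⁶ ion is t₂g⁶e_g⁰, giving 0 unpaired electrons.

0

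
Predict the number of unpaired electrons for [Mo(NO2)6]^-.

Summing ligand charges against the −1 overall charge gives an oxidation state of +5 for molybdenum.
Mo sits in group 6, so the d-electron count is 6 − 5 = 1.
In an octahedral field the d¹ configuration is t₂g¹e_g⁰ (only one arrangement possible), giving 1 unpaired electron.

1 unpaired electron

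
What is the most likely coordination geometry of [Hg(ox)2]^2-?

tetrahedral

Each oxalate is −2; balancing the −2 overall charge requires Hg(II).
Mercury is a group-12 element; Hg(II) is therefore d¹⁰.
Counting donor atoms: 2×oxalate (bidentate) → 4 donors. Coordination number = 4.
A d¹⁰ ion has no crystal-field stabilisation preference between square planar and tetrahedral, so four ligands adopt the sterically favoured tetrahedral geometry.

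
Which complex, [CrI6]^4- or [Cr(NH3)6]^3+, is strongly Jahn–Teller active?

[CrI6]^4-: Ligand charges: each iodide is −1. With an overall charge of −4 the chromium centre must be in the +2 oxidation state. Chromium is a group-6 element; Cr(II) is therefore d⁴. Iodide is a weak-field ligand for a first-row metal, so the complex is high-spin. The t₂g³e_g¹ (high-spin) configuration has an unevenly filled e_g set; the Jahn–Teller theorem predicts a tetragonal distortion (typically axial elongation) to lift the degeneracy.
[Cr(NH3)6]^3+: Ligand charges: ammonia is neutral. With an overall charge of +3 the chromium centre must be in the +3 oxidation state. Cr sits in group 6, so the d-electron count is 6 − 3 = 3. The d³ configuration leaves the e_g set evenly filled (or empty) — no strong Jahn–Teller driving force.

[CrI6]^4-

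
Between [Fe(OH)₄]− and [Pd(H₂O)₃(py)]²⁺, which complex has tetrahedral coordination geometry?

For [Fe(OH)₄]−: Summing ligand charges against the −1 overall charge gives an oxidation state of +3 for iron. Group 8 minus oxidation state 3 gives a d⁵ configuration. A high-spin d⁵ ion has zero CFSE in either geometry, so four ligands adopt the sterically favoured tetrahedral geometry. → tetrahedral.
For [Pd(H₂O)₃(py)]²⁺: Water is neutral; pyridine is neutral; balancing the +2 overall charge requires Pd(II). Palladium is a group-10 element; Pd(II) is therefore d⁸. A 4d d⁸ ion has a large crystal-field splitting; square planar leaves the high-energy d_{x²−y²} orbital empty and maximises CFSE. → square planar.

[Fe(OH)₄]−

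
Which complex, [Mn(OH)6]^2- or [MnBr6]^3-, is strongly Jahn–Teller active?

[Mn(OH)6]^2-: Summing ligand charges against the −2 overall charge gives an oxidation state of +4 for manganese. Manganese is a group-7 element; Mn(IV) is therefore d³. The d³ configuration leaves the e_g set evenly filled (or empty) — no strong Jahn–Teller driving force.
[MnBr6]^3-: Ligand charges: each bromide is −1. With an overall charge of −3 the manganese centre must be in the +3 oxidation state. Manganese is a group-7 element; Mn(III) is therefore d⁴. Bromide is a weak-field ligand for a first-row metal, so the complex is high-spin. The t₂g³e_g¹ (high-spin) configuration has an unevenly filled e_g set; the Jahn–Teller theorem predicts a tetragonal distortion (typically axial elongation) to lift the degeneracy.

[MnBr6]^3-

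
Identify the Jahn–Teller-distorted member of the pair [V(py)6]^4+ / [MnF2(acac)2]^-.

[MnF2(acac)2]^-

[V(py)6]^4+: Ligand charges: pyridine is neutral. With an overall charge of +4 the vanadium centre must be in the +4 oxidation state. Group 5 minus oxidation state 4 gives a d¹ configuration. The d¹ configuration leaves the e_g set evenly filled (or empty) — no strong Jahn–Teller driving force.
[MnF2(acac)2]^-: Each fluoride is −1; each acetylacetonate is −1; balancing the −1 overall charge requires Mn(III). Manganese is a group-7 element; Mn(III) is therefore d⁴. Acetylacetonate and fluoride are weak-field ligands for a first-row metal, so the complex is high-spin. The t₂g³e_g¹ (high-spin) configuration has an unevenly filled e_g set; the Jahn–Teller theorem predicts a tetragonal distortion (typically axial elongation) to lift the degeneracy.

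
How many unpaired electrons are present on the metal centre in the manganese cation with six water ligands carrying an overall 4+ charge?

3

Ligand charges: water is neutral. With an overall charge of +4 the manganese centre must be in the +4 oxidation state.
Mn sits in group 7, so the d-electron count is 7 − 4 = 3.
In an octahedral field the d³ configuration is t₂g³e_g⁰ (only one arrangement possible), giving 3 unpaired electrons.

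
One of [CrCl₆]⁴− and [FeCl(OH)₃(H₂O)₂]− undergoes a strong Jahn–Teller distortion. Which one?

[CrCl₆]⁴−

[CrCl₆]⁴−: Ligand charges: each chloride is −1. With an overall charge of −4 the chromium centre must be in the +2 oxidation state. Group 6 minus oxidation state 2 gives a d⁴ configuration. Chloride is a weak-field ligand for a first-row metal, so the complex is high-spin. The t₂g³e_g¹ (high-spin) configuration has an unevenly filled e_g set; the Jahn–Teller theorem predicts a tetragonal distortion (typically axial elongation) to lift the degeneracy.
[FeCl(OH)₃(H₂O)₂]−: Ligand charges: each chloride is −1; each hydroxide is −1; water is neutral. With an overall charge of −1 the iron centre must be in the +3 oxidation state. Group 8 minus oxidation state 3 gives a d⁵ configuration. Chloride and hydroxide are weak-field ligands for a first-row metal, so the complex is high-spin. The d⁵ configuration leaves the e_g set evenly filled (or empty) — no strong Jahn–Teller driving force.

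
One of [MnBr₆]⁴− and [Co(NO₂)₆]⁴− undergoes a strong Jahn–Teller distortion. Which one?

[MnBr₆]⁴−: Ligand charges: each bromide is −1. With an overall charge of −4 the manganese centre must be in the +2 oxidation state. Manganese is a group-7 element; Mn(II) is therefore d⁵. Bromide is a weak-field ligand for a first-row metal, so the complex is high-spin. The d⁵ configuration leaves the e_g set evenly filled (or empty) — no strong Jahn–Teller driving force.
[Co(NO₂)₆]⁴−: Summing ligand charges against the −4 overall charge gives an oxidation state of +2 for cobalt. Cobalt is a group-9 element; Co(II) is therefore d⁷. Nitro (N-bound nitrite) is a strong-field ligand (high in the spectrochemical series) for a first-row metal, so the complex is low-spin. The t₂g⁶e_g¹ (low-spin) configuration has an unevenly filled e_g set; the Jahn–Teller theorem predicts a tetragonal distortion (typically axial elongation) to lift the degeneracy.

[Co(NO₂)₆]⁴−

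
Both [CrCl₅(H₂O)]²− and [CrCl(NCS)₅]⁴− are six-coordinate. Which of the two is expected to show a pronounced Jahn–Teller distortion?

[CrCl₅(H₂O)]²−: Summing ligand charges against the −2 overall charge gives an oxidation state of +3 for chromium. Cr sits in group 6, so the d-electron count is 6 − 3 = 3. The d³ configuration leaves the e_g set evenly filled (or empty) — no strong Jahn–Teller driving force.
[CrCl(NCS)₅]⁴−: Ligand charges: each chloride is −1; each isothiocyanate is −1. With an overall charge of −4 the chromium centre must be in the +2 oxidation state. Cr sits in group 6, so the d-electron count is 6 − 2 = 4. Chloride and isothiocyanate are weak-field ligands for a first-row metal, so the complex is high-spin. The t₂g³e_g¹ (high-spin) configuration has an unevenly filled e_g set; the Jahn–Teller theorem predicts a tetragonal distortion (typically axial elongation) to lift the degeneracy.

[CrCl(NCS)₅]⁴−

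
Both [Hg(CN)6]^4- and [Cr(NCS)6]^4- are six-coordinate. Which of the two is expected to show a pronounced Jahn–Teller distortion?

[Cr(NCS)6]^4-

[Hg(CN)6]^4-: Summing ligand charges against the −4 overall charge gives an oxidation state of +2 for mercury. Mercury is a group-12 element; Hg(II) is therefore d¹⁰. The d¹⁰ configuration leaves the e_g set evenly filled (or empty) — no strong Jahn–Teller driving force.
[Cr(NCS)6]^4-: Summing ligand charges against the −4 overall charge gives an oxidation state of +2 for chromium. Chromium is a group-6 element; Cr(II) is therefore d⁴. Isothiocyanate is a weak-field ligand for a first-row metal, so the complex is high-spin. The t₂g³e_g¹ (high-spin) configuration has an unevenly filled e_g set; the Jahn–Teller theorem predicts a tetragonal distortion (typically axial elongation) to lift the degeneracy.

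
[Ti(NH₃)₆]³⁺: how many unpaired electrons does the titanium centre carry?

1 unpaired electron

Ligand charges: ammonia is neutral. With an overall charge of +3 the titanium centre must be in the +3 oxidation state.
Group 4 minus oxidation state 3 gives a d¹ configuration.
In an octahedral field the d¹ configuration is t₂g¹e_g⁰ (only one arrangement possible), giving 1 unpaired electron.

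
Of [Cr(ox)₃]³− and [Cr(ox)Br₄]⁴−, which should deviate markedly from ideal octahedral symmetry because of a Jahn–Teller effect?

[Cr(ox)₃]³−: Ligand charges: each oxalate is −2. With an overall charge of −3 the chromium centre must be in the +3 oxidation state. Chromium is a group-6 element; Cr(III) is therefore d³. The d³ configuration leaves the e_g set evenly filled (or empty) — no strong Jahn–Teller driving force.
[Cr(ox)Br₄]⁴−: Summing ligand charges against the −4 overall charge gives an oxidation state of +2 for chromium. Chromium is a group-6 element; Cr(II) is therefore d⁴. Bromide and oxalate are weak-field ligands for a first-row metal, so the complex is high-spin. The t₂g³e_g¹ (high-spin) configuration has an unevenly filled e_g set; the Jahn–Teller theorem predicts a tetragonal distortion (typically axial elongation) to lift the degeneracy.

[Cr(ox)Br₄]⁴−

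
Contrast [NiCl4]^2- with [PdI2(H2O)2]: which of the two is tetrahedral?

[NiCl4]^2-

For [NiCl4]^2-: Ligand charges: each chloride is −1. With an overall charge of −2 the nickel centre must be in the +2 oxidation state. Nickel is a group-10 element; Ni(II) is therefore d⁸. Chloride is a weak-field ligand. With weak-field ligands the CFSE gain from square planar is small, so a 3d d⁸ ion takes the sterically preferred tetrahedral geometry. → tetrahedral.
For [PdI2(H2O)2]: Ligand charges: each iodide is −1; water is neutral. With an overall charge of 0 the palladium centre must be in the +2 oxidation state. Group 10 minus oxidation state 2 gives a d⁸ configuration. A 4d d⁸ ion has a large crystal-field splitting; square planar leaves the high-energy d_{x²−y²} orbital empty and maximises CFSE. → square planar.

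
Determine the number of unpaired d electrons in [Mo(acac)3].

Each acetylacetonate is −1; balancing the 0 overall charge requires Mo(III).
Molybdenum is a group-6 element; Mo(III) is therefore d³.
Counting donor atoms: 3×acetylacetonate (bidentate) → 6 donors. Coordination number = 6.
In an octahedral field the d³ configuration is t₂g³e_g⁰ (only one arrangement possible), giving 3 unpaired electrons.

3 unpaired electrons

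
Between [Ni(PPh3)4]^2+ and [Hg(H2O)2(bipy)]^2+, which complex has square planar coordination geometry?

[Ni(PPh3)4]^2+

For [Ni(PPh3)4]^2+: Summing ligand charges against the +2 overall charge gives an oxidation state of +2 for nickel. Nickel is a group-10 element; Ni(II) is therefore d⁸. Triphenylphosphine is a strong-field ligand (high in the spectrochemical series). A 3d d⁸ ion with strong-field ligands gains enough CFSE to favour square planar over tetrahedral. → square planar.
For [Hg(H2O)2(bipy)]^2+: Water is neutral; 2,2′-bipyridine is neutral; balancing the +2 overall charge requires Hg(II). Hg sits in group 12, so the d-electron count is 12 − 2 = 10. A d¹⁰ ion has no crystal-field stabilisation preference between square planar and tetrahedral, so four ligands adopt the sterically favoured tetrahedral geometry. → tetrahedral.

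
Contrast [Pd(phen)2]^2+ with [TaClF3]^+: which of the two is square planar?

[Pd(phen)2]^2+

For [Pd(phen)2]^2+: Ligand charges: 1,10-phenanthroline is neutral. With an overall charge of +2 the palladium centre must be in the +2 oxidation state. Group 10 minus oxidation state 2 gives a d⁸ configuration. A 4d d⁸ ion has a large crystal-field splitting; square planar leaves the high-energy d_{x²−y²} orbital empty and maximises CFSE. → square planar.
For [TaClF3]^+: Ligand charges: each chloride is −1; each fluoride is −1. With an overall charge of +1 the tantalum centre must be in the +5 oxidation state. Group 5 minus oxidation state 5 gives a d⁰ configuration. A d⁰ ion has no crystal-field stabilisation preference between square planar and tetrahedral, so four ligands adopt the sterically favoured tetrahedral geometry. → tetrahedral.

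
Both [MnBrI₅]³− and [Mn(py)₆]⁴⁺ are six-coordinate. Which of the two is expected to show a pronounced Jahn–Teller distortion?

[MnBrI₅]³−: Each bromide is −1; each iodide is −1; balancing the −3 overall charge requires Mn(III). Mn sits in group 7, so the d-electron count is 7 − 3 = 4. Bromide and iodide are weak-field ligands for a first-row metal, so the complex is high-spin. The t₂g³e_g¹ (high-spin) configuration has an unevenly filled e_g set; the Jahn–Teller theorem predicts a tetragonal distortion (typically axial elongation) to lift the degeneracy.
[Mn(py)₆]⁴⁺: Pyridine is neutral; balancing the +4 overall charge requires Mn(IV). Manganese is a group-7 element; Mn(IV) is therefore d³. The d³ configuration leaves the e_g set evenly filled (or empty) — no strong Jahn–Teller driving force.

[MnBrI₅]³−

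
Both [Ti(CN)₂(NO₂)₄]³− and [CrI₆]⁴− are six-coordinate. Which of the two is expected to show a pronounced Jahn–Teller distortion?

[Ti(CN)₂(NO₂)₄]³−: Summing ligand charges against the −3 overall charge gives an oxidation state of +3 for titanium. Titanium is a group-4 element; Ti(III) is therefore d¹. The d¹ configuration leaves the e_g set evenly filled (or empty) — no strong Jahn–Teller driving force.
[CrI₆]⁴−: Ligand charges: each iodide is −1. With an overall charge of −4 the chromium centre must be in the +2 oxidation state. Chromium is a group-6 element; Cr(II) is therefore d⁴. Iodide is a weak-field ligand for a first-row metal, so the complex is high-spin. The t₂g³e_g¹ (high-spin) configuration has an unevenly filled e_g set; the Jahn–Teller theorem predicts a tetragonal distortion (typically axial elongation) to lift the degeneracy.

[CrI₆]⁴−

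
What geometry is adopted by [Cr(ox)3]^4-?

octahedral

Each oxalate is −2; balancing the −4 overall charge requires Cr(II).
Chromium is a group-6 element; Cr(II) is therefore d⁴.
Counting donor atoms: 3×oxalate (bidentate) → 6 donors. Coordination number = 6.
Six donors around a single metal centre give an octahedral coordination sphere.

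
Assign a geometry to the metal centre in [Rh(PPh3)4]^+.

square planar

Ligand charges: triphenylphosphine is neutral. With an overall charge of +1 the rhodium centre must be in the +1 oxidation state.
Rhodium is a group-9 element; Rh(I) is therefore d⁸.
Coordination number: 4.
A 4d d⁸ ion has a large crystal-field splitting; square planar leaves the high-energy d_{x²−y²} orbital empty and maximises CFSE.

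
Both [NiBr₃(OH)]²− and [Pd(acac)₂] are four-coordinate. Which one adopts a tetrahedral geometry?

[NiBr₃(OH)]²−

For [NiBr₃(OH)]²−: Summing ligand charges against the −2 overall charge gives an oxidation state of +2 for nickel. Nickel is a group-10 element; Ni(II) is therefore d⁸. Bromide and hydroxide are weak-field ligands. With weak-field ligands the CFSE gain from square planar is small, so a 3d d⁸ ion takes the sterically preferred tetrahedral geometry. → tetrahedral.
For [Pd(acac)₂]: Summing ligand charges against the 0 overall charge gives an oxidation state of +2 for palladium. Group 10 minus oxidation state 2 gives a d⁸ configuration. A 4d d⁸ ion has a large crystal-field splitting; square planar leaves the high-energy d_{x²−y²} orbital empty and maximises CFSE. → square planar.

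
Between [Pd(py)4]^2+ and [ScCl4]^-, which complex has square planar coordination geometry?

For [Pd(py)4]^2+: Pyridine is neutral; balancing the +2 overall charge requires Pd(II). Palladium is a group-10 element; Pd(II) is therefore d⁸. A 4d d⁸ ion has a large crystal-field splitting; square planar leaves the high-energy d_{x²−y²} orbital empty and maximises CFSE. → square planar.
For [ScCl4]^-: Ligand charges: each chloride is −1. With an overall charge of −1 the scandium centre must be in the +3 oxidation state. Group 3 minus oxidation state 3 gives a d⁰ configuration. A d⁰ ion has no crystal-field stabilisation preference between square planar and tetrahedral, so four ligands adopt the sterically favoured tetrahedral geometry. → tetrahedral.

[Pd(py)4]^2+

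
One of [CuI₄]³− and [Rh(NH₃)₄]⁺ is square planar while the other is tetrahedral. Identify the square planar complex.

For [CuI₄]³−: Summing ligand charges against the −3 overall charge gives an oxidation state of +1 for copper. Copper is a group-11 element; Cu(I) is therefore d¹⁰. A d¹⁰ ion has no crystal-field stabilisation preference between square planar and tetrahedral, so four ligands adopt the sterically favoured tetrahedral geometry. → tetrahedral.
For [Rh(NH₃)₄]⁺: Ammonia is neutral; balancing the +1 overall charge requires Rh(I). Group 9 minus oxidation state 1 gives a d⁸ configuration. A 4d d⁸ ion has a large crystal-field splitting; square planar leaves the high-energy d_{x²−y²} orbital empty and maximises CFSE. → square planar.

[Rh(NH₃)₄]⁺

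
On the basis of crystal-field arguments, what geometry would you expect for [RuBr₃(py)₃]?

octahedral

Each bromide is −1; pyridine is neutral; balancing the 0 overall charge requires Ru(III).
Ruthenium is a group-8 element; Ru(III) is therefore d⁵.
With 6 monodentate ligands the coordination number is 6.
Six donors around a single metal centre give an octahedral coordination sphere.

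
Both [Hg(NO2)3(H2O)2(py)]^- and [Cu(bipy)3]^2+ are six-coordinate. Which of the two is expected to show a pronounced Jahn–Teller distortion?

[Cu(bipy)3]^2+

[Hg(NO2)3(H2O)2(py)]^-: Summing ligand charges against the −1 overall charge gives an oxidation state of +2 for mercury. Group 12 minus oxidation state 2 gives a d¹⁰ configuration. The d¹⁰ configuration leaves the e_g set evenly filled (or empty) — no strong Jahn–Teller driving force.
[Cu(bipy)3]^2+: 2,2′-bipyridine is neutral; balancing the +2 overall charge requires Cu(II). Cu sits in group 11, so the d-electron count is 11 − 2 = 9. The t₂g⁶e_g³ configuration has an unevenly filled e_g set; the Jahn–Teller theorem predicts a tetragonal distortion (typically axial elongation) to lift the degeneracy.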